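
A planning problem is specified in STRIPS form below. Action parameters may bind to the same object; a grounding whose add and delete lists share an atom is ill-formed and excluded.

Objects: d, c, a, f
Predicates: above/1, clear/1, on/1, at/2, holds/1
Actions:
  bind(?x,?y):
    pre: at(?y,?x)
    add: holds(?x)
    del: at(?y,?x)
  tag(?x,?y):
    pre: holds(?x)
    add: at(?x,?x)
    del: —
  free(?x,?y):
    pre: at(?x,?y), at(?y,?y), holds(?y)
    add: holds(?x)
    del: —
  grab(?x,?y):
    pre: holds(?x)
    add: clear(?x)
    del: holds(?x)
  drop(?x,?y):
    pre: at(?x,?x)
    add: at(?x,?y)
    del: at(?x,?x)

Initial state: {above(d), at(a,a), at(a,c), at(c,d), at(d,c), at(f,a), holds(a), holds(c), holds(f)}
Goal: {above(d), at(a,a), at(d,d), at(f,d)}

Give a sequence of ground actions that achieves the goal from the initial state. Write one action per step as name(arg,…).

bind(d,c); tag(d,d); tag(f,d); drop(f,d)

1. bind(d,c)  →  {above(d), at(a,a), at(a,c), at(d,c), at(f,a), holds(a), holds(c), holds(d), holds(f)}
2. tag(d,d)  →  {above(d), at(a,a), at(a,c), at(d,c), at(d,d), at(f,a), holds(a), holds(c), holds(d), holds(f)}
3. tag(f,d)  →  {above(d), at(a,a), at(a,c), at(d,c), at(d,d), at(f,a), at(f,f), holds(a), holds(c), holds(d), holds(f)}
4. drop(f,d)  →  {above(d), at(a,a), at(a,c), at(d,c), at(d,d), at(f,a), at(f,d), holds(a), holds(c), holds(d), holds(f)}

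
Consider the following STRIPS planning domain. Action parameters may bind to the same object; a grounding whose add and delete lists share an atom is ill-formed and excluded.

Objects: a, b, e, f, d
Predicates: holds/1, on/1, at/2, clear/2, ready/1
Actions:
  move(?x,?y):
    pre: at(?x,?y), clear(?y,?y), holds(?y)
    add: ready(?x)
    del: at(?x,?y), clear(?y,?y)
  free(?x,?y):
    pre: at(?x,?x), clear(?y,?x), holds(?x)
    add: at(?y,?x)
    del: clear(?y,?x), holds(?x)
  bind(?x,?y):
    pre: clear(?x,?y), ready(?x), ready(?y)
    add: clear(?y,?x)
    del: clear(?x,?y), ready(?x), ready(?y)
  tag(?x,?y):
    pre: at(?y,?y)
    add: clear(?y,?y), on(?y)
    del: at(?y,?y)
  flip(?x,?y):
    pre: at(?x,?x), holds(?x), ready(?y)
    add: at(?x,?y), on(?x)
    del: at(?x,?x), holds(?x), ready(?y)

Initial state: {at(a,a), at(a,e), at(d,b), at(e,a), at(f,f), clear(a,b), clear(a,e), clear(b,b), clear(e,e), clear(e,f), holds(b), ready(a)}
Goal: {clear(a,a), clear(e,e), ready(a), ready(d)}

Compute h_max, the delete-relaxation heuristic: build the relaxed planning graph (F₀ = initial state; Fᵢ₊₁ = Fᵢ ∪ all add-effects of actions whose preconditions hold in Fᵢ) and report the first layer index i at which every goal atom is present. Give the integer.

F0 = init (12 atoms)
F1 = F0 ∪ {clear(a,a), clear(f,f), on(a), on(f), ready(d)}  (17 atoms)
goal ⊆ F1  ⇒  h_max = 1

1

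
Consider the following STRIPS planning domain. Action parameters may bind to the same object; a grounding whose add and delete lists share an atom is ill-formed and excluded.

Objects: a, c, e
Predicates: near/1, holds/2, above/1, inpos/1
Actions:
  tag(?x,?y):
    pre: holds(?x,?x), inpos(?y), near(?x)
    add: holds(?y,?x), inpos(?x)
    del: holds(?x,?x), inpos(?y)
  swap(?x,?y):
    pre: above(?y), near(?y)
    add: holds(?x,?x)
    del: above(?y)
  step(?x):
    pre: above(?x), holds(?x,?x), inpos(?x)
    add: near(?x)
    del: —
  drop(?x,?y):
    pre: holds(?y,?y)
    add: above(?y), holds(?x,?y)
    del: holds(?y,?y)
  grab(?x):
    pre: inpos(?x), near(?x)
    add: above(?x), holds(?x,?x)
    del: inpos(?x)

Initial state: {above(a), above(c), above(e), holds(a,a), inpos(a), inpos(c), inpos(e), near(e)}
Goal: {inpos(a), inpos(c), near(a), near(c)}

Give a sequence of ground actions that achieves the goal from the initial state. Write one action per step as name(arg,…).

1. swap(c,e)  →  {above(a), above(c), holds(a,a), holds(c,c), inpos(a), inpos(c), inpos(e), near(e)}
2. step(a)  →  {above(a), above(c), holds(a,a), holds(c,c), inpos(a), inpos(c), inpos(e), near(a), near(e)}
3. step(c)  →  {above(a), above(c), holds(a,a), holds(c,c), inpos(a), inpos(c), inpos(e), near(a), near(c), near(e)}

swap(c,e); step(a); step(c)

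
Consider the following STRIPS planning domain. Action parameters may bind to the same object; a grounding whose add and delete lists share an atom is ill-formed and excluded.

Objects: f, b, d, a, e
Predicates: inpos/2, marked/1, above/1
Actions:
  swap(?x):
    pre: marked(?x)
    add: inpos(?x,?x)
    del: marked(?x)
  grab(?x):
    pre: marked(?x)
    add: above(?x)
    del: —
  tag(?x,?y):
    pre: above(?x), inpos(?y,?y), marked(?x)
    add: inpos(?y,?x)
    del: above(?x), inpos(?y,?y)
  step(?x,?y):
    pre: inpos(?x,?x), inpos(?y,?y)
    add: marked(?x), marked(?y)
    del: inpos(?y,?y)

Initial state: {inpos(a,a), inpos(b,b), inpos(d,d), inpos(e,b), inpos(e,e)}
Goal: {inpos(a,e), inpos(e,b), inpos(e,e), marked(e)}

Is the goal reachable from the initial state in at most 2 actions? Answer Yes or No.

No

1. step(e,b)  →  {inpos(a,a), inpos(d,d), inpos(e,b), inpos(e,e), marked(b), marked(e)}
2. grab(e)  →  {above(e), inpos(a,a), inpos(d,d), inpos(e,b), inpos(e,e), marked(b), marked(e)}
3. tag(e,a)  →  {inpos(a,e), inpos(d,d), inpos(e,b), inpos(e,e), marked(b), marked(e)}
optimal plan length = 3; 3 > 2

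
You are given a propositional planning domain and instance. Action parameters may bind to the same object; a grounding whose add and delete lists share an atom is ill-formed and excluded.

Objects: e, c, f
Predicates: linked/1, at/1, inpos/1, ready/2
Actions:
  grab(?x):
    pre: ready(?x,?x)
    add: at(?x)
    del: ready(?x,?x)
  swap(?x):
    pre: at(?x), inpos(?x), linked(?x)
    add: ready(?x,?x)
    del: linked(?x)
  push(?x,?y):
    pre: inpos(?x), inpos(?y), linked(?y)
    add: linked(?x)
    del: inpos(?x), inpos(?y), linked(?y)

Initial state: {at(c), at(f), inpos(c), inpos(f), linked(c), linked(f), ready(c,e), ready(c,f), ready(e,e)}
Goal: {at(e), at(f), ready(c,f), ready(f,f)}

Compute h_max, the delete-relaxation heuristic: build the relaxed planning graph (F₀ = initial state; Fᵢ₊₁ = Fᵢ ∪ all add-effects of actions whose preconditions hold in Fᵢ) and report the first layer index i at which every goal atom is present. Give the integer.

1

F0 = init (9 atoms)
F1 = F0 ∪ {at(e), ready(c,c), ready(f,f)}  (12 atoms)
goal ⊆ F1  ⇒  h_max = 1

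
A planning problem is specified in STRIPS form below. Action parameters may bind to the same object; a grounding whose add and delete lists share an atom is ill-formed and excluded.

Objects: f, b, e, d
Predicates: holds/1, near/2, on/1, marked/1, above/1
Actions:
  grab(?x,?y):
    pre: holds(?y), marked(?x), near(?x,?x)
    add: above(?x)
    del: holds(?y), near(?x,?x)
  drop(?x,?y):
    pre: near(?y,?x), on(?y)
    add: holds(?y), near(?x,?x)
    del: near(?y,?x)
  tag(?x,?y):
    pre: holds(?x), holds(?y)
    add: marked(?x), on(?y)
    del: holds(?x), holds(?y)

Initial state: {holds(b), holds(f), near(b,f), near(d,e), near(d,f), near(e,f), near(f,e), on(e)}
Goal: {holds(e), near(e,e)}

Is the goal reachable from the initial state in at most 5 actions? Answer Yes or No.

1. drop(f,e)  →  {holds(b), holds(e), holds(f), near(b,f), near(d,e), near(d,f), near(f,e), near(f,f), on(e)}
2. tag(f,f)  →  {holds(b), holds(e), marked(f), near(b,f), near(d,e), near(d,f), near(f,e), near(f,f), on(e), on(f)}
3. drop(e,f)  →  {holds(b), holds(e), holds(f), marked(f), near(b,f), near(d,e), near(d,f), near(e,e), near(f,f), on(e), on(f)}
optimal plan length = 3; 3 ≤ 5

Yes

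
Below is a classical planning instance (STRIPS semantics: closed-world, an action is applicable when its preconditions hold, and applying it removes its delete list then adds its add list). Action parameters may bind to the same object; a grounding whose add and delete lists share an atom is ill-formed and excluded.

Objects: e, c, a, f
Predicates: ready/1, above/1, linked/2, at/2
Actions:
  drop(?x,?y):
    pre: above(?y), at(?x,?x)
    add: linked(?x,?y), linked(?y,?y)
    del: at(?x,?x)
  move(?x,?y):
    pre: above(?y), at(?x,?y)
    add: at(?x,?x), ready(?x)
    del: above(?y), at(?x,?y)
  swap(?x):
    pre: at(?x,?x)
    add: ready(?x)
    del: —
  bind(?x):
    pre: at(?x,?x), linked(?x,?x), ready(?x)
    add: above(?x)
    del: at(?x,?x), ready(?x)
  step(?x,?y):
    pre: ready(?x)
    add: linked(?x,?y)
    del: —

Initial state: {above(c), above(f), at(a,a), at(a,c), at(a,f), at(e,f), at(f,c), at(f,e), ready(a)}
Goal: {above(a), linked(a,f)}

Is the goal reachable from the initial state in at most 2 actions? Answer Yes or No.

No

1. step(a,a)  →  {above(c), above(f), at(a,a), at(a,c), at(a,f), at(e,f), at(f,c), at(f,e), linked(a,a), ready(a)}
2. step(a,f)  →  {above(c), above(f), at(a,a), at(a,c), at(a,f), at(e,f), at(f,c), at(f,e), linked(a,a), linked(a,f), ready(a)}
3. bind(a)  →  {above(a), above(c), above(f), at(a,c), at(a,f), at(e,f), at(f,c), at(f,e), linked(a,a), linked(a,f)}
optimal plan length = 3; 3 > 2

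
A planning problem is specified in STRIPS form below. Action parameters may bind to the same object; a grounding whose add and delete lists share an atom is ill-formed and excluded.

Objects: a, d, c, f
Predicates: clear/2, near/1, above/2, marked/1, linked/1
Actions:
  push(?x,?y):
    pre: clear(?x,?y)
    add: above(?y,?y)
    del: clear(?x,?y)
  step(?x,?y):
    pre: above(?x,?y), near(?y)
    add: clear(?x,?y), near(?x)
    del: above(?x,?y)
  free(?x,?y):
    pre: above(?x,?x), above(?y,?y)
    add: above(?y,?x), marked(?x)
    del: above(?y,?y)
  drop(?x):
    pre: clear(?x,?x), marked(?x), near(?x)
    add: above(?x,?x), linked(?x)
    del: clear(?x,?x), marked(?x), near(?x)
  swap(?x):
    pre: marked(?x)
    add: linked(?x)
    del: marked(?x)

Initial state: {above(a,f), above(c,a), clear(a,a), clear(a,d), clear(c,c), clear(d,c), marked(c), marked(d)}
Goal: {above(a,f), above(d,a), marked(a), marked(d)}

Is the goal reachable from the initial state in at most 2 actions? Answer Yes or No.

1. push(a,a)  →  {above(a,a), above(a,f), above(c,a), clear(a,d), clear(c,c), clear(d,c), marked(c), marked(d)}
2. push(a,d)  →  {above(a,a), above(a,f), above(c,a), above(d,d), clear(c,c), clear(d,c), marked(c), marked(d)}
3. free(a,d)  →  {above(a,a), above(a,f), above(c,a), above(d,a), clear(c,c), clear(d,c), marked(a), marked(c), marked(d)}
optimal plan length = 3; 3 > 2

No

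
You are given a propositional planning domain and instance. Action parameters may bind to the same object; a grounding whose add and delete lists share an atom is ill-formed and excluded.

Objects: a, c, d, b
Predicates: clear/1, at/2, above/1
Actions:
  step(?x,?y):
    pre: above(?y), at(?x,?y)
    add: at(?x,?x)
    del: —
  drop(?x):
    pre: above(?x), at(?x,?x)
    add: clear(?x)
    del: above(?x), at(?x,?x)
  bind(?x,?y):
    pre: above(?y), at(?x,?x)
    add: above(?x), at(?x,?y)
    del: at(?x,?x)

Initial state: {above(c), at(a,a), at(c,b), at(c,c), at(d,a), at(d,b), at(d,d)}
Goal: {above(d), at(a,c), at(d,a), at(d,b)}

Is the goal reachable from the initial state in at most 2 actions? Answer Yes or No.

1. bind(a,c)  →  {above(a), above(c), at(a,c), at(c,b), at(c,c), at(d,a), at(d,b), at(d,d)}
2. bind(d,a)  →  {above(a), above(c), above(d), at(a,c), at(c,b), at(c,c), at(d,a), at(d,b)}
optimal plan length = 2; 2 ≤ 2

Yes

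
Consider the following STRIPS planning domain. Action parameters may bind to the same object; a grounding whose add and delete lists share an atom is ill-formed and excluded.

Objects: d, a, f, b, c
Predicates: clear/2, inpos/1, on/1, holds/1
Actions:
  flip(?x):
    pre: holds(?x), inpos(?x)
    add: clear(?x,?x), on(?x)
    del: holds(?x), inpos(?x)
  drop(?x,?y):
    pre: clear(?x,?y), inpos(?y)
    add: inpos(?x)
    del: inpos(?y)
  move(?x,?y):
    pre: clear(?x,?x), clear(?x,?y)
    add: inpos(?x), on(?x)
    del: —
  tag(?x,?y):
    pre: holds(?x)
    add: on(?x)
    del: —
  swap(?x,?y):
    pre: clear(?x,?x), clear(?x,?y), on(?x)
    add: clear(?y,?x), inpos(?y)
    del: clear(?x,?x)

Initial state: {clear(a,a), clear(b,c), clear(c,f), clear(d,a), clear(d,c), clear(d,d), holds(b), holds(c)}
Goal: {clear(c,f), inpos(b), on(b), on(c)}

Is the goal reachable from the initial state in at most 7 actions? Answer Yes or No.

Yes

1. move(d,d)  →  {clear(a,a), clear(b,c), clear(c,f), clear(d,a), clear(d,c), clear(d,d), holds(b), holds(c), inpos(d), on(d)}
2. tag(b,d)  →  {clear(a,a), clear(b,c), clear(c,f), clear(d,a), clear(d,c), clear(d,d), holds(b), holds(c), inpos(d), on(b), on(d)}
3. tag(c,d)  →  {clear(a,a), clear(b,c), clear(c,f), clear(d,a), clear(d,c), clear(d,d), holds(b), holds(c), inpos(d), on(b), on(c), on(d)}
4. swap(d,c)  →  {clear(a,a), clear(b,c), clear(c,d), clear(c,f), clear(d,a), clear(d,c), holds(b), holds(c), inpos(c), inpos(d), on(b), on(c), on(d)}
5. drop(b,c)  →  {clear(a,a), clear(b,c), clear(c,d), clear(c,f), clear(d,a), clear(d,c), holds(b), holds(c), inpos(b), inpos(d), on(b), on(c), on(d)}
optimal plan length = 5; 5 ≤ 7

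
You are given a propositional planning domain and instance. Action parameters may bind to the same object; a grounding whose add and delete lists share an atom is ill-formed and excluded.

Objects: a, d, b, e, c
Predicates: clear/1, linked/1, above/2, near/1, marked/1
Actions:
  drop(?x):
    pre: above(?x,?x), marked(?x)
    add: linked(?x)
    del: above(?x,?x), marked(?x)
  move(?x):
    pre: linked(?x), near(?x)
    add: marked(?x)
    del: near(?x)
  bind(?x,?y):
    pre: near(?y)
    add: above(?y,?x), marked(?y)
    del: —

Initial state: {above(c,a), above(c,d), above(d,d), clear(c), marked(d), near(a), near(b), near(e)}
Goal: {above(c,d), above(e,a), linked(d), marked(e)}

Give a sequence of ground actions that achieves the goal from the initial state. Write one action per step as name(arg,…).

1. drop(d)  →  {above(c,a), above(c,d), clear(c), linked(d), near(a), near(b), near(e)}
2. bind(a,e)  →  {above(c,a), above(c,d), above(e,a), clear(c), linked(d), marked(e), near(a), near(b), near(e)}

drop(d); bind(a,e)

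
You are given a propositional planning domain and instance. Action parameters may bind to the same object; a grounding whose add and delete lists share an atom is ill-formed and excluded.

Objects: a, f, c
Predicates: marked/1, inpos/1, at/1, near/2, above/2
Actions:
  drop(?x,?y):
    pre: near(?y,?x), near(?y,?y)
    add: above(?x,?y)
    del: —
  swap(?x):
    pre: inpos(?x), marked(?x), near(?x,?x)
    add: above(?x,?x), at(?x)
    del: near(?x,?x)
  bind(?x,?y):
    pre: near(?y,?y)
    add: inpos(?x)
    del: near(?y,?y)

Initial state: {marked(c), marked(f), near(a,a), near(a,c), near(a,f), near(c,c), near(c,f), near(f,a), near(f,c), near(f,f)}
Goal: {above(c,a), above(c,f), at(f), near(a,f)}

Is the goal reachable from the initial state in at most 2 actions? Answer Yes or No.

No

1. drop(c,a)  →  {above(c,a), marked(c), marked(f), near(a,a), near(a,c), near(a,f), near(c,c), near(c,f), near(f,a), near(f,c), near(f,f)}
2. drop(c,f)  →  {above(c,a), above(c,f), marked(c), marked(f), near(a,a), near(a,c), near(a,f), near(c,c), near(c,f), near(f,a), near(f,c), near(f,f)}
3. bind(f,a)  →  {above(c,a), above(c,f), inpos(f), marked(c), marked(f), near(a,c), near(a,f), near(c,c), near(c,f), near(f,a), near(f,c), near(f,f)}
4. swap(f)  →  {above(c,a), above(c,f), above(f,f), at(f), inpos(f), marked(c), marked(f), near(a,c), near(a,f), near(c,c), near(c,f), near(f,a), near(f,c)}
optimal plan length = 4; 4 > 2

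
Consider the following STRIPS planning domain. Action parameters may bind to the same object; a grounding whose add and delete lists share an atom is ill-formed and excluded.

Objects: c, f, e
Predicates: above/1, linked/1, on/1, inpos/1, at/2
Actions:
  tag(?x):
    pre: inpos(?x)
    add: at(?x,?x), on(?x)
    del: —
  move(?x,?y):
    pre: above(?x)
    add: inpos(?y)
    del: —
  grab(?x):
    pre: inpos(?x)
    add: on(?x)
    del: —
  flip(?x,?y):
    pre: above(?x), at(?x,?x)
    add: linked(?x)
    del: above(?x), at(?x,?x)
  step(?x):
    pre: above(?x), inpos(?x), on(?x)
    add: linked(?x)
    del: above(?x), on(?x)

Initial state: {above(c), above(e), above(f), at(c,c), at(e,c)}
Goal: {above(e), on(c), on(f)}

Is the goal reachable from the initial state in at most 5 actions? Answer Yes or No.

1. move(c,c)  →  {above(c), above(e), above(f), at(c,c), at(e,c), inpos(c)}
2. tag(c)  →  {above(c), above(e), above(f), at(c,c), at(e,c), inpos(c), on(c)}
3. move(c,f)  →  {above(c), above(e), above(f), at(c,c), at(e,c), inpos(c), inpos(f), on(c)}
4. tag(f)  →  {above(c), above(e), above(f), at(c,c), at(e,c), at(f,f), inpos(c), inpos(f), on(c), on(f)}
optimal plan length = 4; 4 ≤ 5

Yes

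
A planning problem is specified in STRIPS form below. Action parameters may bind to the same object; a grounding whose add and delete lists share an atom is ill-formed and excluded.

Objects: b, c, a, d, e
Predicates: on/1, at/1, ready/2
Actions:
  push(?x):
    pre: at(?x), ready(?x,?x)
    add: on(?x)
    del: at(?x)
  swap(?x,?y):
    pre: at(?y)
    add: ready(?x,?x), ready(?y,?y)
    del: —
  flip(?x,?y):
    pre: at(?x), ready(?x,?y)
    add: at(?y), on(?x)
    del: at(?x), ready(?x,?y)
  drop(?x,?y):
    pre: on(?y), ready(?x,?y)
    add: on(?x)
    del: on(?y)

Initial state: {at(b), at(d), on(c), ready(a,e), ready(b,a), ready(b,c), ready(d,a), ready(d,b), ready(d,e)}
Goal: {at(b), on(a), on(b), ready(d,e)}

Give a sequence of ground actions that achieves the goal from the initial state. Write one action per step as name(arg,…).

flip(b,a); flip(a,e); flip(d,b)

1. flip(b,a)  →  {at(a), at(d), on(b), on(c), ready(a,e), ready(b,c), ready(d,a), ready(d,b), ready(d,e)}
2. flip(a,e)  →  {at(d), at(e), on(a), on(b), on(c), ready(b,c), ready(d,a), ready(d,b), ready(d,e)}
3. flip(d,b)  →  {at(b), at(e), on(a), on(b), on(c), on(d), ready(b,c), ready(d,a), ready(d,e)}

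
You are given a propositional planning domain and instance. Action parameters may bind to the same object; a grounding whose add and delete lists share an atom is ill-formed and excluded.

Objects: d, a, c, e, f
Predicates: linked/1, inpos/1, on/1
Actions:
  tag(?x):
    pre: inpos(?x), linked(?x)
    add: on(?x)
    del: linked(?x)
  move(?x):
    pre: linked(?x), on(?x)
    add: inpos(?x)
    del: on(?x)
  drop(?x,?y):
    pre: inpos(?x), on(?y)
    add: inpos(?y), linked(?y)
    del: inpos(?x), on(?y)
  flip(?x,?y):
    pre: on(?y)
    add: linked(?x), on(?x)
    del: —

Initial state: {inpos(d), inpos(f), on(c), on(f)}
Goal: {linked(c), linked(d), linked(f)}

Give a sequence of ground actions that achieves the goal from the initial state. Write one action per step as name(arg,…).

1. drop(d,c)  →  {inpos(c), inpos(f), linked(c), on(f)}
2. flip(d,f)  →  {inpos(c), inpos(f), linked(c), linked(d), on(d), on(f)}
3. drop(c,f)  →  {inpos(f), linked(c), linked(d), linked(f), on(d)}

drop(d,c); flip(d,f); drop(c,f)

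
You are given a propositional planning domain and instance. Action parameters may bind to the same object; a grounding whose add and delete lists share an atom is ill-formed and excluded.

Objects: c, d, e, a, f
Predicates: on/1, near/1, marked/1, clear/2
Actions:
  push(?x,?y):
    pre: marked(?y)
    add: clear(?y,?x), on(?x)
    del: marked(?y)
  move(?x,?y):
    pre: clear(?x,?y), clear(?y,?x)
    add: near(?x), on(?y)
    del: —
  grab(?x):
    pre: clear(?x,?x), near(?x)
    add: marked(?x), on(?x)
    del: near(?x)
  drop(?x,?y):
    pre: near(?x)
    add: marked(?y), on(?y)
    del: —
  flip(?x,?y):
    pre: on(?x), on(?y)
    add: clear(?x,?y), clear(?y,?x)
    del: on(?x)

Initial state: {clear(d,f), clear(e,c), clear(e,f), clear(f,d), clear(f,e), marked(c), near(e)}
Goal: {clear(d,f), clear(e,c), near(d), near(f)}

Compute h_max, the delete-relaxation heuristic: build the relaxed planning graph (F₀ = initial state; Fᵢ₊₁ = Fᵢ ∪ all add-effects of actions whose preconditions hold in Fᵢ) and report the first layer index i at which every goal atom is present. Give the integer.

F0 = init (7 atoms)
F1 = F0 ∪ {clear(c,a), clear(c,c), clear(c,d), clear(c,e), clear(c,f), marked(a), marked(d), marked(e), marked(f), near(d), near(f), on(a), on(c), on(d), on(e), on(f)}  (23 atoms)
goal ⊆ F1  ⇒  h_max = 1

1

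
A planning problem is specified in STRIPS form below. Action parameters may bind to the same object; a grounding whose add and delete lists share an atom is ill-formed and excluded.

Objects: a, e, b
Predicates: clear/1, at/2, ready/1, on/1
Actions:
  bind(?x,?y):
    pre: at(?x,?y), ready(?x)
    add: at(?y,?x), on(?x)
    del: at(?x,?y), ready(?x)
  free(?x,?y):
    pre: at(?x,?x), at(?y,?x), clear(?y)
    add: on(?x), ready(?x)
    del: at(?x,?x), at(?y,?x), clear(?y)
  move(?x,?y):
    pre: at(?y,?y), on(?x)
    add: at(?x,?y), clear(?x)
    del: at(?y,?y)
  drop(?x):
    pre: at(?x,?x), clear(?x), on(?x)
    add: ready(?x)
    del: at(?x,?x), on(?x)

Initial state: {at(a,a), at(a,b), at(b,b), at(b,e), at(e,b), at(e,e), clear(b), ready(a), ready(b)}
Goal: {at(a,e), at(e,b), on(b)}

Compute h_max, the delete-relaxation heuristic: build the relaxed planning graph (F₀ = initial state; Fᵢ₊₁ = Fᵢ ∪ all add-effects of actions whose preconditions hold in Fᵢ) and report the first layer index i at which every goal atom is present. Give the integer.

F0 = init (9 atoms)
F1 = F0 ∪ {at(b,a), on(a), on(b), on(e), ready(e)}  (14 atoms)
F2 = F1 ∪ {at(a,e), at(e,a), clear(a), clear(e)}  (18 atoms)
goal ⊆ F2  ⇒  h_max = 2

2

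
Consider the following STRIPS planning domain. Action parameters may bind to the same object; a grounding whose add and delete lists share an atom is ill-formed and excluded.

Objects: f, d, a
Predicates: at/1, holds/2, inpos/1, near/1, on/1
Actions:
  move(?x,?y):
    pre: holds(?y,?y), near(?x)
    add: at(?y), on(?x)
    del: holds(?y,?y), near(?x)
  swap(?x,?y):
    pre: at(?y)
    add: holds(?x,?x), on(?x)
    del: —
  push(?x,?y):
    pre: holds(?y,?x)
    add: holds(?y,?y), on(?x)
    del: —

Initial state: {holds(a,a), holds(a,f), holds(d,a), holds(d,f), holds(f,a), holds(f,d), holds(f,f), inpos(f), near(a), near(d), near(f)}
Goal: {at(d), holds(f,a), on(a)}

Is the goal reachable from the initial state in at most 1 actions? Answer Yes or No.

No

1. push(f,d)  →  {holds(a,a), holds(a,f), holds(d,a), holds(d,d), holds(d,f), holds(f,a), holds(f,d), holds(f,f), inpos(f), near(a), near(d), near(f), on(f)}
2. move(a,d)  →  {at(d), holds(a,a), holds(a,f), holds(d,a), holds(d,f), holds(f,a), holds(f,d), holds(f,f), inpos(f), near(d), near(f), on(a), on(f)}
optimal plan length = 2; 2 > 1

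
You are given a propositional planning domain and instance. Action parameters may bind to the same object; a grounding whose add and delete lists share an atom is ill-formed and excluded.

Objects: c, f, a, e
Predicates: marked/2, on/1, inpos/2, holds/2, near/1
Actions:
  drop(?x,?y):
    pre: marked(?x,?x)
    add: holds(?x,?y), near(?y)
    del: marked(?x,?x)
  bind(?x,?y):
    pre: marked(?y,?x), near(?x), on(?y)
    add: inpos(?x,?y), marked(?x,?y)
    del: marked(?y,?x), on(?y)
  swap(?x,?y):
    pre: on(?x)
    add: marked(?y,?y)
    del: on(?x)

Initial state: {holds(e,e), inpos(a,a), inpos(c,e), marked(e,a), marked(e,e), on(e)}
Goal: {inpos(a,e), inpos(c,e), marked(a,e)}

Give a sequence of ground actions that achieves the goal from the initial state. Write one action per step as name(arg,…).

drop(e,a); bind(a,e)

1. drop(e,a)  →  {holds(e,a), holds(e,e), inpos(a,a), inpos(c,e), marked(e,a), near(a), on(e)}
2. bind(a,e)  →  {holds(e,a), holds(e,e), inpos(a,a), inpos(a,e), inpos(c,e), marked(a,e), near(a)}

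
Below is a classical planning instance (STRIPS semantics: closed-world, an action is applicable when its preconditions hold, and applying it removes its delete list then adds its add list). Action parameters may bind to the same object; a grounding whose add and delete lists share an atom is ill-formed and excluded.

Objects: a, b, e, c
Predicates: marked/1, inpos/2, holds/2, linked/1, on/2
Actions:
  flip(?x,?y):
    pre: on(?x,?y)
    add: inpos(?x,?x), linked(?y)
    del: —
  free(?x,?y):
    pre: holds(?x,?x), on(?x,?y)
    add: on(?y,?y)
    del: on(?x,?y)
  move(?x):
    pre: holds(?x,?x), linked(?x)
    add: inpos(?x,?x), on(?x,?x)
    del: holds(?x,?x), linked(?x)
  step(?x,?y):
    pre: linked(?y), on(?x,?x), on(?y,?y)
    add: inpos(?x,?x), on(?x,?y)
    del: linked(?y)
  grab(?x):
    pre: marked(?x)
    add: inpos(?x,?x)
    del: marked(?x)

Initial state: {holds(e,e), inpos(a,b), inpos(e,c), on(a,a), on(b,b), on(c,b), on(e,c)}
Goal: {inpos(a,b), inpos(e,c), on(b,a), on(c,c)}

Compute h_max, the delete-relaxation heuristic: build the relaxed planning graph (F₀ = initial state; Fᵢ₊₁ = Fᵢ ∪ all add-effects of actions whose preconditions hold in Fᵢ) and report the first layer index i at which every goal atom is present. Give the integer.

2

F0 = init (7 atoms)
F1 = F0 ∪ {inpos(a,a), inpos(b,b), inpos(c,c), inpos(e,e), linked(a), linked(b), linked(c), on(c,c)}  (15 atoms)
F2 = F1 ∪ {on(a,b), on(a,c), on(b,a), on(b,c), on(c,a)}  (20 atoms)
goal ⊆ F2  ⇒  h_max = 2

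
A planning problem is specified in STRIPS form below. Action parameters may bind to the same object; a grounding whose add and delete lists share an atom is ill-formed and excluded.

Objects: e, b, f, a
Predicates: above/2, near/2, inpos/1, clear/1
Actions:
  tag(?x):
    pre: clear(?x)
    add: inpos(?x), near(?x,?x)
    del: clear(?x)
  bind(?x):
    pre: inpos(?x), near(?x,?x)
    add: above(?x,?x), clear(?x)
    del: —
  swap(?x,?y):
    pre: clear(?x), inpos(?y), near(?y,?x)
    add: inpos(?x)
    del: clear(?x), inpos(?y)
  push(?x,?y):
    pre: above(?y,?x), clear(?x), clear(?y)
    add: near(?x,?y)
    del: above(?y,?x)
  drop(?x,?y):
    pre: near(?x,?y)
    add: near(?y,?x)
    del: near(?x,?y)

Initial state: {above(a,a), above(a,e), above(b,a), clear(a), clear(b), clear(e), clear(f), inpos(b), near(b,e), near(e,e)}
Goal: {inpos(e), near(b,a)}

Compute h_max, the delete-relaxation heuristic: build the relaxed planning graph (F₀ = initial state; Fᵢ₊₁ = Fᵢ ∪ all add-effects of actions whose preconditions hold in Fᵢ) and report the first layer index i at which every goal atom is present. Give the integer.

F0 = init (10 atoms)
F1 = F0 ∪ {inpos(a), inpos(e), inpos(f), near(a,a), near(a,b), near(b,b), near(e,a), near(e,b), near(f,f)}  (19 atoms)
F2 = F1 ∪ {above(b,b), above(e,e), above(f,f), near(a,e), near(b,a)}  (24 atoms)
goal ⊆ F2  ⇒  h_max = 2

2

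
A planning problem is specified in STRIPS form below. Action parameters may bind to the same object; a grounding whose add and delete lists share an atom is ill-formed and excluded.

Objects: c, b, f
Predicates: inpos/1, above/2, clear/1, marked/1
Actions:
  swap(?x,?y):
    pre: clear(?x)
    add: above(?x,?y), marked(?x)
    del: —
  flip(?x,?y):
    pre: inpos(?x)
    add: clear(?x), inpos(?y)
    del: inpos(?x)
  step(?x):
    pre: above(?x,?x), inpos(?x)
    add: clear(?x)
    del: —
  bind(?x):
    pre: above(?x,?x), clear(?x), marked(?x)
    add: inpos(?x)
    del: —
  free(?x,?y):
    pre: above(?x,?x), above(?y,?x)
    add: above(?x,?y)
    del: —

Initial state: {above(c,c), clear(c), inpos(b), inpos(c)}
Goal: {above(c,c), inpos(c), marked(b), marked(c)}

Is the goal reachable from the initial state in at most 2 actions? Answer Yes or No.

No

1. swap(c,c)  →  {above(c,c), clear(c), inpos(b), inpos(c), marked(c)}
2. flip(b,c)  →  {above(c,c), clear(b), clear(c), inpos(c), marked(c)}
3. swap(b,c)  →  {above(b,c), above(c,c), clear(b), clear(c), inpos(c), marked(b), marked(c)}
optimal plan length = 3; 3 > 2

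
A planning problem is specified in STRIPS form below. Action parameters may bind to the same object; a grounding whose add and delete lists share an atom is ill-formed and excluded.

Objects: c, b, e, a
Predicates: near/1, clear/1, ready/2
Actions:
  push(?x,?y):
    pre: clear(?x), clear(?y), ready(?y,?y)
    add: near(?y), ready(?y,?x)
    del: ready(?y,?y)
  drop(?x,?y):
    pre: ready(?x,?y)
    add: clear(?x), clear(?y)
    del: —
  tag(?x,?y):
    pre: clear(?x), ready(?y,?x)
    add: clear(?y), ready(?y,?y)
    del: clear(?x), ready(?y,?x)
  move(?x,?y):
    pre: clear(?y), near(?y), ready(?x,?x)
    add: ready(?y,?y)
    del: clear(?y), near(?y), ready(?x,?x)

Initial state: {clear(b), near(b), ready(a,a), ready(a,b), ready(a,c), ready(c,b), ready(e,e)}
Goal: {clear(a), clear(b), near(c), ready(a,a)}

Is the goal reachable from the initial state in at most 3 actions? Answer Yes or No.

Yes

1. tag(b,c)  →  {clear(c), near(b), ready(a,a), ready(a,b), ready(a,c), ready(c,c), ready(e,e)}
2. drop(a,b)  →  {clear(a), clear(b), clear(c), near(b), ready(a,a), ready(a,b), ready(a,c), ready(c,c), ready(e,e)}
3. push(b,c)  →  {clear(a), clear(b), clear(c), near(b), near(c), ready(a,a), ready(a,b), ready(a,c), ready(c,b), ready(e,e)}
optimal plan length = 3; 3 ≤ 3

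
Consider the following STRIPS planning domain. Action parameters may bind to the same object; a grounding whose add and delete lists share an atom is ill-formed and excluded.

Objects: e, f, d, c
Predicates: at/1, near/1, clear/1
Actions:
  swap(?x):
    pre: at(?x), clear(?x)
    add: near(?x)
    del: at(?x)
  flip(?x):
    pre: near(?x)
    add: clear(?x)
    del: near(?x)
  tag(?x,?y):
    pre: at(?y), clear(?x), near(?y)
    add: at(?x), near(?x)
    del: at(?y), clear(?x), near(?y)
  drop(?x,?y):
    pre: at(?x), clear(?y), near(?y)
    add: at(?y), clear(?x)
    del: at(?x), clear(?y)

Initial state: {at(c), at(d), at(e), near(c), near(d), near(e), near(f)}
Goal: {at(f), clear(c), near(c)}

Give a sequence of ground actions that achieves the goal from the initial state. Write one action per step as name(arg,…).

1. flip(f)  →  {at(c), at(d), at(e), clear(f), near(c), near(d), near(e)}
2. flip(c)  →  {at(c), at(d), at(e), clear(c), clear(f), near(d), near(e)}
3. swap(c)  →  {at(d), at(e), clear(c), clear(f), near(c), near(d), near(e)}
4. tag(f,e)  →  {at(d), at(f), clear(c), near(c), near(d), near(f)}

flip(f); flip(c); swap(c); tag(f,e)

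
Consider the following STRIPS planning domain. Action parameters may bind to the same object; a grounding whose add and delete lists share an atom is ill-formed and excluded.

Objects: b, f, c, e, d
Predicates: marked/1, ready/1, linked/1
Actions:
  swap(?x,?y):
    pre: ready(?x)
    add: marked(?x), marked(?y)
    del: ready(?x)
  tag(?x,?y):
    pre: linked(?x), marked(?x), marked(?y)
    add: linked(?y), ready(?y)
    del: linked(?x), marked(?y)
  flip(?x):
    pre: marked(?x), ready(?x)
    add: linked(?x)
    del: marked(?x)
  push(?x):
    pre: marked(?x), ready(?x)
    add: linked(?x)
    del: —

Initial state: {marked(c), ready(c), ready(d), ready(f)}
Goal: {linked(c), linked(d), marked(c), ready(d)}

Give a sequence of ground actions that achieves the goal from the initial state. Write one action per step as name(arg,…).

swap(f,d); flip(d); push(c)

1. swap(f,d)  →  {marked(c), marked(d), marked(f), ready(c), ready(d)}
2. flip(d)  →  {linked(d), marked(c), marked(f), ready(c), ready(d)}
3. push(c)  →  {linked(c), linked(d), marked(c), marked(f), ready(c), ready(d)}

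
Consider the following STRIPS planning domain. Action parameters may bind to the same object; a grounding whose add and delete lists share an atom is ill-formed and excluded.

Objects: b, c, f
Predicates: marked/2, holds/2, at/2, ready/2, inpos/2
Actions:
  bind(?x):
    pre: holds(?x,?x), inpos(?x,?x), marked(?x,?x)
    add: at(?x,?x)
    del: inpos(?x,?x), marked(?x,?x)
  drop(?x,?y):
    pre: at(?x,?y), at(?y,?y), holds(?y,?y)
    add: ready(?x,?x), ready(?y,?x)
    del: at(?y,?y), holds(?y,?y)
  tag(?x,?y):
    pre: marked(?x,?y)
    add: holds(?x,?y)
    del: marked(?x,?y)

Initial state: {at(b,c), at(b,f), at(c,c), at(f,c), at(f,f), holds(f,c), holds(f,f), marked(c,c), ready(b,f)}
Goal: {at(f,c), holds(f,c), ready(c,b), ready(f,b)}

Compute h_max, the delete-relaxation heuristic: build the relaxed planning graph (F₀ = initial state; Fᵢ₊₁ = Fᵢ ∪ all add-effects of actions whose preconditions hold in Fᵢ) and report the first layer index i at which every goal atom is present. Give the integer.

2

F0 = init (9 atoms)
F1 = F0 ∪ {holds(c,c), ready(b,b), ready(f,b), ready(f,f)}  (13 atoms)
F2 = F1 ∪ {ready(c,b), ready(c,c), ready(c,f)}  (16 atoms)
goal ⊆ F2  ⇒  h_max = 2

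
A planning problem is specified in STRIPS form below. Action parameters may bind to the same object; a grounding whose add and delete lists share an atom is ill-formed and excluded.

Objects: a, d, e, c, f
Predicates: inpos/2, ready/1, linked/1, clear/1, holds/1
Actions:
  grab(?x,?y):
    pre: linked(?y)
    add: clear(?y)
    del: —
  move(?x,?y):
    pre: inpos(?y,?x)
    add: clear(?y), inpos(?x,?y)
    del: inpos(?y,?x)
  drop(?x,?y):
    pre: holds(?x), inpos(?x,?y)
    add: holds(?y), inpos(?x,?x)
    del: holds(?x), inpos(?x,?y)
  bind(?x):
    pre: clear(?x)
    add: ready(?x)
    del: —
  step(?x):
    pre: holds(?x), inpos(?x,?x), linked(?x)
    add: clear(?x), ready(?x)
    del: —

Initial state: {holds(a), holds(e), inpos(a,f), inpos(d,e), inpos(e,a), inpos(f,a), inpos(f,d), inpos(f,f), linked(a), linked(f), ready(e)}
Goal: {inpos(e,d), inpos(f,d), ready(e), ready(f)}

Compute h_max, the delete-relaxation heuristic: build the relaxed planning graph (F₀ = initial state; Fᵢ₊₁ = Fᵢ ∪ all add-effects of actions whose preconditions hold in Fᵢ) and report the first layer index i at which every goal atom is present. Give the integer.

2

F0 = init (11 atoms)
F1 = F0 ∪ {clear(a), clear(d), clear(e), clear(f), holds(f), inpos(a,a), inpos(a,e), inpos(d,f), inpos(e,d), inpos(e,e)}  (21 atoms)
F2 = F1 ∪ {holds(d), ready(a), ready(d), ready(f)}  (25 atoms)
goal ⊆ F2  ⇒  h_max = 2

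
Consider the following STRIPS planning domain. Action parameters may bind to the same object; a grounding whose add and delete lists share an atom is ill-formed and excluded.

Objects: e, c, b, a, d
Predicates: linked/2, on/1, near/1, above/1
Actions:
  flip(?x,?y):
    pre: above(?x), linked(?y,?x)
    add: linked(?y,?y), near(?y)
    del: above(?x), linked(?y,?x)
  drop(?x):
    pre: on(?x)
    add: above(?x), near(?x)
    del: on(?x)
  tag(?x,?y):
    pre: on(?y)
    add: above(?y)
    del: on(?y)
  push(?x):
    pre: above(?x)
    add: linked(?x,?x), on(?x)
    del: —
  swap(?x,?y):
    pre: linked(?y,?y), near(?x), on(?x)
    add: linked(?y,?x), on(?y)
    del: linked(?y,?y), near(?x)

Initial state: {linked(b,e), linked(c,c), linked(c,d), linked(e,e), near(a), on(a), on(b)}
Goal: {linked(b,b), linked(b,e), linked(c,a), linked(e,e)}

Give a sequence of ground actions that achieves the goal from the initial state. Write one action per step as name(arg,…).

1. drop(b)  →  {above(b), linked(b,e), linked(c,c), linked(c,d), linked(e,e), near(a), near(b), on(a)}
2. push(b)  →  {above(b), linked(b,b), linked(b,e), linked(c,c), linked(c,d), linked(e,e), near(a), near(b), on(a), on(b)}
3. swap(a,c)  →  {above(b), linked(b,b), linked(b,e), linked(c,a), linked(c,d), linked(e,e), near(b), on(a), on(b), on(c)}

drop(b); push(b); swap(a,c)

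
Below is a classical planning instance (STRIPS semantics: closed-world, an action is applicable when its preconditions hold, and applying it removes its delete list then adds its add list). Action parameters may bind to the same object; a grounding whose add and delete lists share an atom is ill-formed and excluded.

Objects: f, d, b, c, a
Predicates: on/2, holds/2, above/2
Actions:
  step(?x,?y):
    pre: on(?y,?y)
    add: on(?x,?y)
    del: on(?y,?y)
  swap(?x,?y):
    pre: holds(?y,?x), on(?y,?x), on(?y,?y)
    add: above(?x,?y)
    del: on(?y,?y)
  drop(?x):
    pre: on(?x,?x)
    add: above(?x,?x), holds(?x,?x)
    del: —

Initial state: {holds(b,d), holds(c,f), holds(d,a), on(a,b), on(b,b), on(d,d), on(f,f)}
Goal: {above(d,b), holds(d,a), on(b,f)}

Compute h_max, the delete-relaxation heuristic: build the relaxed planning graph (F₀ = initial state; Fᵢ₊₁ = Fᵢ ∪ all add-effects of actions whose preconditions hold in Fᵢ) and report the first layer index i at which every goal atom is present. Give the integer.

F0 = init (7 atoms)
F1 = F0 ∪ {above(b,b), above(d,d), above(f,f), holds(b,b), holds(d,d), holds(f,f), on(a,d), on(a,f), on(b,d), on(b,f), on(c,b), on(c,d), on(c,f), on(d,b), on(d,f), on(f,b), on(f,d)}  (24 atoms)
F2 = F1 ∪ {above(d,b)}  (25 atoms)
goal ⊆ F2  ⇒  h_max = 2

2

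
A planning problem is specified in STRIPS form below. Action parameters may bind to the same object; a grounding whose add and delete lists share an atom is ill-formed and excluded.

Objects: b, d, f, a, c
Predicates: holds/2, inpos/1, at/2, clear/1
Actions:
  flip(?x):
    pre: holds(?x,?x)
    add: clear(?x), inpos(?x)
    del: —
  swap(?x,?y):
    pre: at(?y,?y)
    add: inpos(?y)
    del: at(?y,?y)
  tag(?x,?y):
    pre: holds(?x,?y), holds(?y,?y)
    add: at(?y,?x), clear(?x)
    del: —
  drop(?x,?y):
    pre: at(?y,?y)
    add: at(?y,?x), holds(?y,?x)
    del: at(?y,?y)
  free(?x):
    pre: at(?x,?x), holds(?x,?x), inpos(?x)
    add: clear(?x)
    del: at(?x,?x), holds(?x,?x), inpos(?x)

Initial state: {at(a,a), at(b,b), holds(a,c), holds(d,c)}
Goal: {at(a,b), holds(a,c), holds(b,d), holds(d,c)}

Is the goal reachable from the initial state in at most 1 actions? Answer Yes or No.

1. drop(b,a)  →  {at(a,b), at(b,b), holds(a,b), holds(a,c), holds(d,c)}
2. drop(d,b)  →  {at(a,b), at(b,d), holds(a,b), holds(a,c), holds(b,d), holds(d,c)}
optimal plan length = 2; 2 > 1

No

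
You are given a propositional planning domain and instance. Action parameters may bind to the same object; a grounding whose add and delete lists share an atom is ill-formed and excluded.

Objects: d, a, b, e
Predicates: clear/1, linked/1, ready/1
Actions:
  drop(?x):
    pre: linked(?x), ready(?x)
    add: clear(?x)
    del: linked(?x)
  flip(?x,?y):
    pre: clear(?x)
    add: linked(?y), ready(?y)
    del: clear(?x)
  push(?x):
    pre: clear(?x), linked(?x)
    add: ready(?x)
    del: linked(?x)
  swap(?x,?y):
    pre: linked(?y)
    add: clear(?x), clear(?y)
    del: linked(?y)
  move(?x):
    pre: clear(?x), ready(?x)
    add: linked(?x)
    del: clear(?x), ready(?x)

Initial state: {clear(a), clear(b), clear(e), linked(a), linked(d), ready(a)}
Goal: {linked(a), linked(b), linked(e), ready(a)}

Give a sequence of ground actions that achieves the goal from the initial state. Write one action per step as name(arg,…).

flip(a,b); flip(b,e)

1. flip(a,b)  →  {clear(b), clear(e), linked(a), linked(b), linked(d), ready(a), ready(b)}
2. flip(b,e)  →  {clear(e), linked(a), linked(b), linked(d), linked(e), ready(a), ready(b), ready(e)}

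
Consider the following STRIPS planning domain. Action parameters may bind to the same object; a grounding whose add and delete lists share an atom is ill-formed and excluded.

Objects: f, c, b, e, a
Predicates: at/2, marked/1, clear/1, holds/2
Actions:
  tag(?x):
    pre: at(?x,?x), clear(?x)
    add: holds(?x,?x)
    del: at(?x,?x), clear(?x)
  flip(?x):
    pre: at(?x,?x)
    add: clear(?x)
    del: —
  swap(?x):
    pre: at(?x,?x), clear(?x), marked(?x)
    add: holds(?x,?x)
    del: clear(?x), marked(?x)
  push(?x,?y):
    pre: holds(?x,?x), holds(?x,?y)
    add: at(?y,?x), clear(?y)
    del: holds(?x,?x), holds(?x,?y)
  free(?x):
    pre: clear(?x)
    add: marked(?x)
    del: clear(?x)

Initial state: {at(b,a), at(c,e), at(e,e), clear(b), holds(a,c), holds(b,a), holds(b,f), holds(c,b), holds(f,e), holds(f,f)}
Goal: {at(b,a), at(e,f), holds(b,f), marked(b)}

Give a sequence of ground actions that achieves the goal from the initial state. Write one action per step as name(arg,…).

push(f,e); free(b)

1. push(f,e)  →  {at(b,a), at(c,e), at(e,e), at(e,f), clear(b), clear(e), holds(a,c), holds(b,a), holds(b,f), holds(c,b)}
2. free(b)  →  {at(b,a), at(c,e), at(e,e), at(e,f), clear(e), holds(a,c), holds(b,a), holds(b,f), holds(c,b), marked(b)}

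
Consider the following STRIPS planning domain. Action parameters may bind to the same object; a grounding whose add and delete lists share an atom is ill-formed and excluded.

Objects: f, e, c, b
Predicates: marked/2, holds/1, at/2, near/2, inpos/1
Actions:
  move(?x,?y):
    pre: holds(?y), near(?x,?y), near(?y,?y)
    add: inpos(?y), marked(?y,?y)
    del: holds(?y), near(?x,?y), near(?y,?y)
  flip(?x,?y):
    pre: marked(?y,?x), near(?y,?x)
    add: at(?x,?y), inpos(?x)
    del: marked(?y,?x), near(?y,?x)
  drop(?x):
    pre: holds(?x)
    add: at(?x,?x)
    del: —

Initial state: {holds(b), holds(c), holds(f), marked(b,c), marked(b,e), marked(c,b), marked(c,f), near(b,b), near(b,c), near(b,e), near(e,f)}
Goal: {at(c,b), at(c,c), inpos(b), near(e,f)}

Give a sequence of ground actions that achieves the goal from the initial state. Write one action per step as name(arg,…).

1. move(b,b)  →  {holds(c), holds(f), inpos(b), marked(b,b), marked(b,c), marked(b,e), marked(c,b), marked(c,f), near(b,c), near(b,e), near(e,f)}
2. flip(c,b)  →  {at(c,b), holds(c), holds(f), inpos(b), inpos(c), marked(b,b), marked(b,e), marked(c,b), marked(c,f), near(b,e), near(e,f)}
3. drop(c)  →  {at(c,b), at(c,c), holds(c), holds(f), inpos(b), inpos(c), marked(b,b), marked(b,e), marked(c,b), marked(c,f), near(b,e), near(e,f)}

move(b,b); flip(c,b); drop(c)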